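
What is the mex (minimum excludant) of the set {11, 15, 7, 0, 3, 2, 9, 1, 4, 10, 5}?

6

The values 0, 1, 2, 3, 4, 5 are all present; 6 is the first non-negative integer missing from the set.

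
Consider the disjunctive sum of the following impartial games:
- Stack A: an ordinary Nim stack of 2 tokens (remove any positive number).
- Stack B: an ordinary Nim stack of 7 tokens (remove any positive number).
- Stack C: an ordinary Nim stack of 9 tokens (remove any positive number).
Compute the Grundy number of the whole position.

Stack A is a plain Nim stack of size 2, so its Grundy value is 2.
Stack B is a plain Nim stack of size 7, so its Grundy value is 7.
Stack C is a plain Nim stack of size 9, so its Grundy value is 9.
By the Sprague-Grundy theorem, the Grundy value of a sum of independent games is the XOR of the component values.
Combined value = 2 ⊕ 7 ⊕ 9 = 12.

12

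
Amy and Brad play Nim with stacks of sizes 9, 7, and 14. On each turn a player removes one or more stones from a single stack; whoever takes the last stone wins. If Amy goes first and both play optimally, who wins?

Brad wins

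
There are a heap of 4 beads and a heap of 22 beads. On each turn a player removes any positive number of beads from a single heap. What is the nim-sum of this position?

18

Compute the nim-sum pairwise:
4 ^ 22 = 18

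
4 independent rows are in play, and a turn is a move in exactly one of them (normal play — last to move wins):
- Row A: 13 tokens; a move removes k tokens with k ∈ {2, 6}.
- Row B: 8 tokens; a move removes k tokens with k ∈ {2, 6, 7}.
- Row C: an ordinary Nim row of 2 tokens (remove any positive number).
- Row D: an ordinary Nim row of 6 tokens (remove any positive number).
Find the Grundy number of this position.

6

Grundy values for row A (subtraction set {2, 6}):
k:     0  1  2  3  4  5  6  7  8  9 10 11 12 13
g(k):  0  0  1  1  0  0  1  1  0  0  1  1  0  0
So g(13) = 0.
Build the Grundy sequence for row B with g(k) = mex{g(k−s) : s ∈ {2, 6, 7}, s ≤ k}:
k:     0  1  2  3  4  5  6  7  8
g(k):  0  0  1  1  0  0  1  1  2
So g(8) = 2.
Row C is a plain Nim row of size 2, so its Grundy value is 2.
Row D is a plain Nim row of size 6, so its Grundy value is 6.
By the Sprague-Grundy theorem, the Grundy value of a sum of independent games is the XOR of the component values.
Combined value = 0 XOR 2 XOR 2 XOR 6 = 6.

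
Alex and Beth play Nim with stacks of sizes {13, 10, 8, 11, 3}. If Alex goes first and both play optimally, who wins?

Compute the nim-sum pairwise:
13 ^ 10 = 7
7 ^ 8 = 15
15 ^ 11 = 4
4 ^ 3 = 7
The nim-sum is 7 ≠ 0, so this is an N-position: the player to move can win; Alex has a winning move.

Alex wins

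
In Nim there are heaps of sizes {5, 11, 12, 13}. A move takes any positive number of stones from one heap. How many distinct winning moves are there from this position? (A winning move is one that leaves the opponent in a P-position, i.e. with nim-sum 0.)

3

Nim-sum: 5 ^ 11 ^ 12 ^ 13 = 15.
The overall nim-sum is X = 15. A heap of size p has a winning move iff p XOR X < p (reduce it to p XOR X).
  5: 5 XOR 15 = 10 ≥ 5 — no move.
  11: 11 XOR 15 = 4 < 11 — winning move (to 4).
  12: 12 XOR 15 = 3 < 12 — winning move (to 3).
  13: 13 XOR 15 = 2 < 13 — winning move (to 2).
That gives 3 winning moves.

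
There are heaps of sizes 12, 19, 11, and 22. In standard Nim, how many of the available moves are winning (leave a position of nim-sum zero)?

Bitwise XOR of the heap sizes:
  01100  (12)
  10011  (19)
  01011  (11)
  10110  (22)
  -----
  00010  (2)
The overall nim-sum is X = 2. A heap of size p has a winning move iff p XOR X < p (reduce it to p XOR X).
  12: 12 XOR 2 = 14 ≥ 12 — no move.
  19: 19 XOR 2 = 17 < 19 — winning move (to 17).
  11: 11 XOR 2 = 9 < 11 — winning move (to 9).
  22: 22 XOR 2 = 20 < 22 — winning move (to 20).
That gives 3 winning moves.

3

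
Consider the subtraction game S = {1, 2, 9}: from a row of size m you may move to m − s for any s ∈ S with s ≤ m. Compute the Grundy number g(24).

1

Build the Grundy sequence with g(k) = mex{g(k−s) : s ∈ {1, 2, 9}, s ≤ k}:
k:     0  1  2  3  4  5  6  7  8  9 10 11 12 13 14 15 16 17 18 19 20 21 22 23 24
g(k):  0  1  2  0  1  2  0  1  2  3  0  1  2  0  1  2  0  1  2  3  0  1  2  0  1
So g(24) = 1.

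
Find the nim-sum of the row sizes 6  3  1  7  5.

Nim-sum: 6 ^ 3 ^ 1 ^ 7 ^ 5 = 6.

6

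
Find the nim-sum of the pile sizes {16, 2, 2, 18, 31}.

Nim-sum: 16 XOR 2 XOR 2 XOR 18 XOR 31 = 29.

29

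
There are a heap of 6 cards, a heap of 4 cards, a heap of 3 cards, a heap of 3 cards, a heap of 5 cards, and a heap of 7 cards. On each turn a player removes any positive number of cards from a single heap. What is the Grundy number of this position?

0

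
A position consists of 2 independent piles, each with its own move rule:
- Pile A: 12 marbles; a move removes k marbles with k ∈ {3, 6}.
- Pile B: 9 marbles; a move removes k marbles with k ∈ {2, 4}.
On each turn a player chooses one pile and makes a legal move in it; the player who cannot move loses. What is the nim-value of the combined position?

0

For pile A, compute g(0), g(1), … with moves {3, 6}:
g(0) = mex{} = 0
g(1) = mex{} = 0
g(2) = mex{} = 0
g(3) = mex{0} = 1
g(4) = mex{0} = 1
g(5) = mex{0} = 1
g(6) = mex{0,1} = 2
g(7) = mex{0,1} = 2
g(8) = mex{0,1} = 2
g(9) = mex{1,2} = 0
g(10) = mex{1,2} = 0
g(11) = mex{1,2} = 0
g(12) = mex{0,2} = 1
So g(12) = 1.
Grundy values for pile B (subtraction set {2, 4}):
g(0) = mex{} = 0
g(1) = mex{} = 0
g(2) = mex{0} = 1
g(3) = mex{0} = 1
g(4) = mex{0,1} = 2
g(5) = mex{0,1} = 2
g(6) = mex{1,2} = 0
g(7) = mex{1,2} = 0
g(8) = mex{0,2} = 1
g(9) = mex{0,2} = 1
So g(9) = 1.
By the Sprague-Grundy theorem, the Grundy value of a sum of independent games is the XOR of the component values.
Combined value = 1 ⊕ 1 = 0.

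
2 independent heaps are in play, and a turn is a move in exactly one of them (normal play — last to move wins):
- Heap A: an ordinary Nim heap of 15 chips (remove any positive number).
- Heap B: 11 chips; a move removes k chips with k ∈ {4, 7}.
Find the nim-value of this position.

15

Heap A is a plain Nim heap of size 15, so its Grundy value is 15.
Build the Grundy sequence for heap B with g(k) = mex{g(k−s) : s ∈ {4, 7}, s ≤ k}:
k:     0  1  2  3  4  5  6  7  8  9 10 11
g(k):  0  0  0  0  1  1  1  1  2  2  2  0
So g(11) = 0.
The value of a disjunctive sum is the nim-sum of the parts.
Combined value = 15 XOR 0 = 15.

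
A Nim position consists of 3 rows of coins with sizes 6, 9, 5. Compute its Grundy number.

10

Nim-sum: 6 ^ 9 ^ 5 = 10.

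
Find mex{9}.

0 is not in the set, so the mex is 0.

0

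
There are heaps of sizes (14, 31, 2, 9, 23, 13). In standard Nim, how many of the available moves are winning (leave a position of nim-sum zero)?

In binary:
  01110  (14)
  11111  (31)
  00010  (2)
  01001  (9)
  10111  (23)
  01101  (13)
  -----
  00000  (0)
The nim-sum is already 0, so every move leaves a nonzero nim-sum — there are no winning moves.

0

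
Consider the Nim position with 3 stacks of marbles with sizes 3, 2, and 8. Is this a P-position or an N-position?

N-position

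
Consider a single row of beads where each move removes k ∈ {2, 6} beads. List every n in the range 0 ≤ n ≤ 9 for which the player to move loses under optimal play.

0, 1, 4, 5, 8, 9

Grundy values for subtraction set {2, 6}:
k:     0  1  2  3  4  5  6  7  8  9
g(k):  0  0  1  1  0  0  1  1  0  0
The P-positions (g = 0) in 0..9 are 0, 1, 4, 5, 8, 9.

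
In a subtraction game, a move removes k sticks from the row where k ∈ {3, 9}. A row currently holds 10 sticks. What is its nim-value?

1

Build the Grundy sequence with g(k) = mex{g(k−s) : s ∈ {3, 9}, s ≤ k}:
g(0) = mex{} = 0
g(1) = mex{} = 0
g(2) = mex{} = 0
g(3) = mex{0} = 1
g(4) = mex{0} = 1
g(5) = mex{0} = 1
g(6) = mex{1} = 0
g(7) = mex{1} = 0
g(8) = mex{1} = 0
g(9) = mex{0} = 1
g(10) = mex{0} = 1
So g(10) = 1.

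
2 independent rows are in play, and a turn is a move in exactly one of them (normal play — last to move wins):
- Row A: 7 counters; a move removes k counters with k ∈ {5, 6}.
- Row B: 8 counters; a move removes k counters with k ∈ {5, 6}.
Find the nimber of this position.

0

Grundy values for row A (subtraction set {5, 6}):
g(0) = mex{} = 0
g(1) = mex{} = 0
g(2) = mex{} = 0
g(3) = mex{} = 0
g(4) = mex{} = 0
g(5) = mex{0} = 1
g(6) = mex{0} = 1
g(7) = mex{0} = 1
So g(7) = 1.
Build the Grundy sequence for row B with g(k) = mex{g(k−s) : s ∈ {5, 6}, s ≤ k}:
g(0) = mex{} = 0
g(1) = mex{} = 0
g(2) = mex{} = 0
g(3) = mex{} = 0
g(4) = mex{} = 0
g(5) = mex{0} = 1
g(6) = mex{0} = 1
g(7) = mex{0} = 1
g(8) = mex{0} = 1
So g(8) = 1.
By the Sprague-Grundy theorem, the Grundy value of a sum of independent games is the XOR of the component values.
Combined value = 1 XOR 1 = 0.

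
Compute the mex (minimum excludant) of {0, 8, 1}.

The values 0, 1 are all present; 2 is the first non-negative integer missing from the set.

2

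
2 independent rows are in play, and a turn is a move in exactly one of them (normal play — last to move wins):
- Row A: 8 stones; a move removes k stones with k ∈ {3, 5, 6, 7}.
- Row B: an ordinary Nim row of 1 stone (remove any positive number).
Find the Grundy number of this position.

3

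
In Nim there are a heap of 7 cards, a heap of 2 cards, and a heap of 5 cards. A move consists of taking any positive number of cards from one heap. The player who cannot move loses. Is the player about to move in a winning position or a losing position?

Losing position

Write each in binary and XOR column by column:
  111  (7)
  010  (2)
  101  (5)
  ---
  000  (0)
The nim-sum is 0, so this is a P-position: the player to move is in a losing position under optimal play.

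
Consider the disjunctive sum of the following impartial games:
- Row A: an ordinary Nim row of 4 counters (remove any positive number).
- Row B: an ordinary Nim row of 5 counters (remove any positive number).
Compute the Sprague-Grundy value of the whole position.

1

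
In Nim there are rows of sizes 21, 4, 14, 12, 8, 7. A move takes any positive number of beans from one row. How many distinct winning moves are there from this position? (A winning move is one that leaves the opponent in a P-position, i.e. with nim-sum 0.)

Compute the nim-sum pairwise:
21 XOR 4 = 17
17 XOR 14 = 31
31 XOR 12 = 19
19 XOR 8 = 27
27 XOR 7 = 28
The overall nim-sum is X = 28. A row of size p has a winning move iff p XOR X < p (reduce it to p XOR X).
  21: 21 XOR 28 = 9 < 21 — winning move (to 9).
  4: 4 XOR 28 = 24 ≥ 4 — no move.
  14: 14 XOR 28 = 18 ≥ 14 — no move.
  12: 12 XOR 28 = 16 ≥ 12 — no move.
  8: 8 XOR 28 = 20 ≥ 8 — no move.
  7: 7 XOR 28 = 27 ≥ 7 — no move.
That gives 1 winning move.

1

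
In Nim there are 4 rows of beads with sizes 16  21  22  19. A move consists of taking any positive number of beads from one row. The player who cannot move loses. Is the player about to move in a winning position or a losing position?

In binary:
  10000  (16)
  10101  (21)
  10110  (22)
  10011  (19)
  -----
  00000  (0)
The nim-sum is 0, so this is a P-position: the player to move is in a losing position under optimal play.

Losing position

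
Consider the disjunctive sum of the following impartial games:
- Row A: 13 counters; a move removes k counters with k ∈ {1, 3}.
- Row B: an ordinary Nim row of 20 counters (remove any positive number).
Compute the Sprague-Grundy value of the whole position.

21

Build the Grundy sequence for row A with g(k) = mex{g(k−s) : s ∈ {1, 3}, s ≤ k}:
k:     0  1  2  3  4  5  6  7  8  9 10 11 12 13
g(k):  0  1  0  1  0  1  0  1  0  1  0  1  0  1
So g(13) = 1.
Row B is a plain Nim row of size 20, so its Grundy value is 20.
The value of a disjunctive sum is the nim-sum of the parts.
Combined value = 1 XOR 20 = 21.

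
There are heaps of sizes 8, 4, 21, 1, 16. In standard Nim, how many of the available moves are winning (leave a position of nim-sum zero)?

1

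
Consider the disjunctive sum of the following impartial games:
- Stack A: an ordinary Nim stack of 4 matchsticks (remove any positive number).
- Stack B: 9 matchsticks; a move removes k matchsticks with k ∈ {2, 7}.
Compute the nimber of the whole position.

Stack A is a plain Nim stack of size 4, so its Grundy value is 4.
Grundy values for stack B (subtraction set {2, 7}):
k:     0  1  2  3  4  5  6  7  8  9
g(k):  0  0  1  1  0  0  1  1  2  0
So g(9) = 0.
By the Sprague-Grundy theorem, the Grundy value of a sum of independent games is the XOR of the component values.
Combined value = 4 XOR 0 = 4.

4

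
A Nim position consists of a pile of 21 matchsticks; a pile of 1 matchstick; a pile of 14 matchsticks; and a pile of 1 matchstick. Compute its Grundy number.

27

Nim-sum: 21 ⊕ 1 ⊕ 14 ⊕ 1 = 27.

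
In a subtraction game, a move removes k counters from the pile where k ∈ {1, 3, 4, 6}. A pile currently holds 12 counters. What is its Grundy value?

Compute g(0), g(1), … for moves {1, 3, 4, 6}:
g(0) = mex{} = 0
g(1) = mex{0} = 1
g(2) = mex{1} = 0
g(3) = mex{0} = 1
g(4) = mex{0,1} = 2
g(5) = mex{0,1,2} = 3
g(6) = mex{0,1,3} = 2
g(7) = mex{1,2} = 0
g(8) = mex{0,2,3} = 1
g(9) = mex{1,2,3} = 0
g(10) = mex{0,2} = 1
g(11) = mex{0,1,3} = 2
g(12) = mex{0,1,2} = 3
So g(12) = 3.

3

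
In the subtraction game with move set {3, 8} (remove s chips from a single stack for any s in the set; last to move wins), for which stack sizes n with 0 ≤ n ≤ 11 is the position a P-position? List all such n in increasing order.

0, 1, 2, 6, 7, 11

Grundy values for subtraction set {3, 8}:
g(0) = mex{} = 0
g(1) = mex{} = 0
g(2) = mex{} = 0
g(3) = mex{0} = 1
g(4) = mex{0} = 1
g(5) = mex{0} = 1
g(6) = mex{1} = 0
g(7) = mex{1} = 0
g(8) = mex{0,1} = 2
g(9) = mex{0} = 1
g(10) = mex{0} = 1
g(11) = mex{1,2} = 0
The P-positions (g = 0) in 0..11 are 0, 1, 2, 6, 7, 11.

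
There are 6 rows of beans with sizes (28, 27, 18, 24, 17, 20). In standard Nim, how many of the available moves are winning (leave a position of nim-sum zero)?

Nim-sum: 28 XOR 27 XOR 18 XOR 24 XOR 17 XOR 20 = 8.
The overall nim-sum is X = 8. A row of size p has a winning move iff p XOR X < p (reduce it to p XOR X).
  28: 28 XOR 8 = 20 < 28 — winning move (to 20).
  27: 27 XOR 8 = 19 < 27 — winning move (to 19).
  18: 18 XOR 8 = 26 ≥ 18 — no move.
  24: 24 XOR 8 = 16 < 24 — winning move (to 16).
  17: 17 XOR 8 = 25 ≥ 17 — no move.
  20: 20 XOR 8 = 28 ≥ 20 — no move.
That gives 3 winning moves.

3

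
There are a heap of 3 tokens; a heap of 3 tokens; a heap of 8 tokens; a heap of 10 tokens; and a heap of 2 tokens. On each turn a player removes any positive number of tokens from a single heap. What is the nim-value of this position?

In binary:
  0011  (3)
  0011  (3)
  1000  (8)
  1010  (10)
  0010  (2)
  ----
  0000  (0)

0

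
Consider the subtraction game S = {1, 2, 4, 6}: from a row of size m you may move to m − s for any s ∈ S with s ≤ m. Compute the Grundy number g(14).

Build the Grundy sequence with g(k) = mex{g(k−s) : s ∈ {1, 2, 4, 6}, s ≤ k}:
k:     0  1  2  3  4  5  6  7  8  9 10 11 12 13 14
g(k):  0  1  2  0  1  2  3  4  0  1  2  0  1  2  3
So g(14) = 3.

3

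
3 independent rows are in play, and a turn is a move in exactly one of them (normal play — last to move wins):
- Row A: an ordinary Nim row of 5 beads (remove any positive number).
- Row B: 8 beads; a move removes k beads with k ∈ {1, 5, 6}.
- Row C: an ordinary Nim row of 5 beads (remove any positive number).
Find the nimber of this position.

2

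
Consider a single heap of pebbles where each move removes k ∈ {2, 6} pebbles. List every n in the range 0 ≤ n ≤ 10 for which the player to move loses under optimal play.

0, 1, 4, 5, 8, 9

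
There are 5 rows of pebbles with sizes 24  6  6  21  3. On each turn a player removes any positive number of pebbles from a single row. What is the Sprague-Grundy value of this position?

14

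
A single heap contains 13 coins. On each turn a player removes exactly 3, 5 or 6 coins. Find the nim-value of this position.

Build the Grundy sequence with g(k) = mex{g(k−s) : s ∈ {3, 5, 6}, s ≤ k}:
k:     0  1  2  3  4  5  6  7  8  9 10 11 12 13
g(k):  0  0  0  1  1  1  2  2  2  0  0  0  1  1
So g(13) = 1.

1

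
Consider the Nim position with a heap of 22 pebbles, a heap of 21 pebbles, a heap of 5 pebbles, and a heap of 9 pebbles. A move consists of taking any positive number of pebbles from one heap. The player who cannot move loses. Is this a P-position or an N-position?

Compute the nim-sum pairwise:
22 ^ 21 = 3
3 ^ 5 = 6
6 ^ 9 = 15
The nim-sum is 15 ≠ 0, so this is an N-position: the player to move can win.

N-position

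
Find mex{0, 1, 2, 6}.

3

The values 0, 1, 2 are all present; 3 is the first non-negative integer missing from the set.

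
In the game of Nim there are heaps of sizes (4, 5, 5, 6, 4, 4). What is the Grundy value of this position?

Nim-sum: 4 ⊕ 5 ⊕ 5 ⊕ 6 ⊕ 4 ⊕ 4 = 2.

2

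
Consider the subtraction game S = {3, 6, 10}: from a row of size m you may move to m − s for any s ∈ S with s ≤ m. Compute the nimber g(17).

Grundy values for subtraction set {3, 6, 10}:
k:     0  1  2  3  4  5  6  7  8  9 10 11 12 13 14 15 16 17
g(k):  0  0  0  1  1  1  2  2  2  0  3  3  1  0  0  2  1  1
So g(17) = 1.

1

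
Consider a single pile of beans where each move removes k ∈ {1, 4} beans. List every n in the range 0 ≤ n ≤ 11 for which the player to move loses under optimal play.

0, 2, 5, 7, 10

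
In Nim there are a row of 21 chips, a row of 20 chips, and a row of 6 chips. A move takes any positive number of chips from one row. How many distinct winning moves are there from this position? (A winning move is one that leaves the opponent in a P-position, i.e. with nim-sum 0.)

3

Compute the nim-sum pairwise:
21 XOR 20 = 1
1 XOR 6 = 7
The overall nim-sum is X = 7. A row of size p has a winning move iff p XOR X < p (reduce it to p XOR X).
  21: 21 XOR 7 = 18 < 21 — winning move (to 18).
  20: 20 XOR 7 = 19 < 20 — winning move (to 19).
  6: 6 XOR 7 = 1 < 6 — winning move (to 1).
That gives 3 winning moves.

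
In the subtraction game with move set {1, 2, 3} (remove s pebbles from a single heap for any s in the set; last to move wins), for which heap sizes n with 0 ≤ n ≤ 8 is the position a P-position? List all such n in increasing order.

Grundy values for subtraction set {1, 2, 3}:
k:     0  1  2  3  4  5  6  7  8
g(k):  0  1  2  3  0  1  2  3  0
The P-positions (g = 0) in 0..8 are 0, 4, 8.

0, 4, 8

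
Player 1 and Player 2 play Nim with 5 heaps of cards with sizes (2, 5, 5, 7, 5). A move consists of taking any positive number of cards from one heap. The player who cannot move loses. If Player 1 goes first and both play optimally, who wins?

Player 2 wins

Compute the nim-sum pairwise:
2 ^ 5 = 7
7 ^ 5 = 2
2 ^ 7 = 5
5 ^ 5 = 0
The nim-sum is 0, so this is a P-position: the player to move is in a losing position under optimal play; Player 1 is about to move from it and so loses — Player 2 wins.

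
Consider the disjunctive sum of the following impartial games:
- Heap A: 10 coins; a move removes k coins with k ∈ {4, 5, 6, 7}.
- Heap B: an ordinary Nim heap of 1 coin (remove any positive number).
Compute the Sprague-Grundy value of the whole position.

For heap A, compute g(0), g(1), … with moves {4, 5, 6, 7}:
g(0) = mex{} = 0
g(1) = mex{} = 0
g(2) = mex{} = 0
g(3) = mex{} = 0
g(4) = mex{0} = 1
g(5) = mex{0} = 1
g(6) = mex{0} = 1
g(7) = mex{0} = 1
g(8) = mex{0,1} = 2
g(9) = mex{0,1} = 2
g(10) = mex{0,1} = 2
So g(10) = 2.
Heap B is a plain Nim heap of size 1, so its Grundy value is 1.
By the Sprague-Grundy theorem, the Grundy value of a sum of independent games is the XOR of the component values.
Combined value = 2 ⊕ 1 = 3.

3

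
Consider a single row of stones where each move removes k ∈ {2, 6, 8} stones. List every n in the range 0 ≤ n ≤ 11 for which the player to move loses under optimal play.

0, 1, 4, 5

Build the Grundy sequence with g(k) = mex{g(k−s) : s ∈ {2, 6, 8}, s ≤ k}:
k:     0  1  2  3  4  5  6  7  8  9 10 11
g(k):  0  0  1  1  0  0  1  1  2  2  3  3
The P-positions (g = 0) in 0..11 are 0, 1, 4, 5.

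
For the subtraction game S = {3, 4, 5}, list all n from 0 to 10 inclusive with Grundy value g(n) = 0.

0, 1, 2, 8, 9, 10

Grundy values for subtraction set {3, 4, 5}:
k:     0  1  2  3  4  5  6  7  8  9 10
g(k):  0  0  0  1  1  1  2  2  0  0  0
The P-positions (g = 0) in 0..10 are 0, 1, 2, 8, 9, 10.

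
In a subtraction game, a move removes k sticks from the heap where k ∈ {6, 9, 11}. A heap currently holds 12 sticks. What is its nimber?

Grundy values for subtraction set {6, 9, 11}:
g(0) = mex{} = 0
g(1) = mex{} = 0
g(2) = mex{} = 0
g(3) = mex{} = 0
g(4) = mex{} = 0
g(5) = mex{} = 0
g(6) = mex{0} = 1
g(7) = mex{0} = 1
g(8) = mex{0} = 1
g(9) = mex{0} = 1
g(10) = mex{0} = 1
g(11) = mex{0} = 1
g(12) = mex{0,1} = 2
So g(12) = 2.

2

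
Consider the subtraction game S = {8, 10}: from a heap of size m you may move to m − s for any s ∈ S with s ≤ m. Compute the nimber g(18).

0

Grundy values for subtraction set {8, 10}:
k:     0  1  2  3  4  5  6  7  8  9 10 11 12 13 14 15 16 17 18
g(k):  0  0  0  0  0  0  0  0  1  1  1  1  1  1  1  1  2  2  0
So g(18) = 0.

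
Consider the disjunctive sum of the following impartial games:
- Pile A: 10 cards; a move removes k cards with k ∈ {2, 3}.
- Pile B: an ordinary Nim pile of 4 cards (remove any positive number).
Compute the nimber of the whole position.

Grundy values for pile A (subtraction set {2, 3}):
k:     0  1  2  3  4  5  6  7  8  9 10
g(k):  0  0  1  1  2  0  0  1  1  2  0
So g(10) = 0.
Pile B is a plain Nim pile of size 4, so its Grundy value is 4.
The value of a disjunctive sum is the nim-sum of the parts.
Combined value = 0 XOR 4 = 4.

4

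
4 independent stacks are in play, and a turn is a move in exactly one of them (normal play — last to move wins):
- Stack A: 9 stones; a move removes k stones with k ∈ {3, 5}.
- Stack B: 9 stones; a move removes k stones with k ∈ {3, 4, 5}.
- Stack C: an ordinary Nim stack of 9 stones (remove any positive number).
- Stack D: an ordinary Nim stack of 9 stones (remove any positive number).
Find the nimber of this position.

0

For stack A, compute g(0), g(1), … with moves {3, 5}:
k:     0  1  2  3  4  5  6  7  8  9
g(k):  0  0  0  1  1  1  2  2  0  0
So g(9) = 0.
For stack B, compute g(0), g(1), … with moves {3, 4, 5}:
g(0) = mex{} = 0
g(1) = mex{} = 0
g(2) = mex{} = 0
g(3) = mex{0} = 1
g(4) = mex{0} = 1
g(5) = mex{0} = 1
g(6) = mex{0,1} = 2
g(7) = mex{0,1} = 2
g(8) = mex{1} = 0
g(9) = mex{1,2} = 0
So g(9) = 0.
Stack C is a plain Nim stack of size 9, so its Grundy value is 9.
Stack D is a plain Nim stack of size 9, so its Grundy value is 9.
By the Sprague-Grundy theorem, the Grundy value of a sum of independent games is the XOR of the component values.
Combined value = 0 XOR 0 XOR 9 XOR 9 = 0.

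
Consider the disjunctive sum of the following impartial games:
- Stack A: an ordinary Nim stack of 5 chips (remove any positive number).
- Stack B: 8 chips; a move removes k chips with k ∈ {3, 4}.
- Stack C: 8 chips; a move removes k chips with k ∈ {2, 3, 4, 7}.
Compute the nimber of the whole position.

4

Stack A is a plain Nim stack of size 5, so its Grundy value is 5.
Grundy values for stack B (subtraction set {3, 4}):
k:     0  1  2  3  4  5  6  7  8
g(k):  0  0  0  1  1  1  2  0  0
So g(8) = 0.
For stack C, compute g(0), g(1), … with moves {2, 3, 4, 7}:
g(0) = mex{} = 0
g(1) = mex{} = 0
g(2) = mex{0} = 1
g(3) = mex{0} = 1
g(4) = mex{0,1} = 2
g(5) = mex{0,1} = 2
g(6) = mex{1,2} = 0
g(7) = mex{0,1,2} = 3
g(8) = mex{0,2} = 1
So g(8) = 1.
By the Sprague-Grundy theorem, the Grundy value of a sum of independent games is the XOR of the component values.
Combined value = 5 ⊕ 0 ⊕ 1 = 4.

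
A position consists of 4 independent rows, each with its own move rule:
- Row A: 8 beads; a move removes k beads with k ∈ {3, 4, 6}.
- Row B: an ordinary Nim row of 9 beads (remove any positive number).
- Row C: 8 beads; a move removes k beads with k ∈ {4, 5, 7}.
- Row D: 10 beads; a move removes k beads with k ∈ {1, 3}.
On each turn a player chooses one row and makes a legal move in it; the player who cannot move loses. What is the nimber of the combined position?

9

Grundy values for row A (subtraction set {3, 4, 6}):
g(0) = mex{} = 0
g(1) = mex{} = 0
g(2) = mex{} = 0
g(3) = mex{0} = 1
g(4) = mex{0} = 1
g(5) = mex{0} = 1
g(6) = mex{0,1} = 2
g(7) = mex{0,1} = 2
g(8) = mex{0,1} = 2
So g(8) = 2.
Row B is a plain Nim row of size 9, so its Grundy value is 9.
Build the Grundy sequence for row C with g(k) = mex{g(k−s) : s ∈ {4, 5, 7}, s ≤ k}:
g(0) = mex{} = 0
g(1) = mex{} = 0
g(2) = mex{} = 0
g(3) = mex{} = 0
g(4) = mex{0} = 1
g(5) = mex{0} = 1
g(6) = mex{0} = 1
g(7) = mex{0} = 1
g(8) = mex{0,1} = 2
So g(8) = 2.
Build the Grundy sequence for row D with g(k) = mex{g(k−s) : s ∈ {1, 3}, s ≤ k}:
k:     0  1  2  3  4  5  6  7  8  9 10
g(k):  0  1  0  1  0  1  0  1  0  1  0
So g(10) = 0.
The value of a disjunctive sum is the nim-sum of the parts.
Combined value = 2 ⊕ 9 ⊕ 2 ⊕ 0 = 9.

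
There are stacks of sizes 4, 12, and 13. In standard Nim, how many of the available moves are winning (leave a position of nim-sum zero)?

3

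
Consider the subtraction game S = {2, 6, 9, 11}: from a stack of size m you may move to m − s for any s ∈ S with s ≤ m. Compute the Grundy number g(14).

Grundy values for subtraction set {2, 6, 9, 11}:
g(0) = mex{} = 0
g(1) = mex{} = 0
g(2) = mex{0} = 1
g(3) = mex{0} = 1
g(4) = mex{1} = 0
g(5) = mex{1} = 0
g(6) = mex{0} = 1
g(7) = mex{0} = 1
g(8) = mex{1} = 0
g(9) = mex{0,1} = 2
g(10) = mex{0} = 1
g(11) = mex{0,1,2} = 3
g(12) = mex{0,1} = 2
g(13) = mex{0,1,3} = 2
g(14) = mex{0,1,2} = 3
So g(14) = 3.

3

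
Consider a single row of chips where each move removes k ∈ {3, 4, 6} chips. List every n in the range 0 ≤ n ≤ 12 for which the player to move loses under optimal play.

0, 1, 2, 9, 10, 11

Grundy values for subtraction set {3, 4, 6}:
g(0) = mex{} = 0
g(1) = mex{} = 0
g(2) = mex{} = 0
g(3) = mex{0} = 1
g(4) = mex{0} = 1
g(5) = mex{0} = 1
g(6) = mex{0,1} = 2
g(7) = mex{0,1} = 2
g(8) = mex{0,1} = 2
g(9) = mex{1,2} = 0
g(10) = mex{1,2} = 0
g(11) = mex{1,2} = 0
g(12) = mex{0,2} = 1
The P-positions (g = 0) in 0..12 are 0, 1, 2, 9, 10, 11.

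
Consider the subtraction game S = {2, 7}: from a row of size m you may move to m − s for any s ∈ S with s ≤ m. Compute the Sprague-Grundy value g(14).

0

Build the Grundy sequence with g(k) = mex{g(k−s) : s ∈ {2, 7}, s ≤ k}:
k:     0  1  2  3  4  5  6  7  8  9 10 11 12 13 14
g(k):  0  0  1  1  0  0  1  1  2  0  0  1  1  0  0
So g(14) = 0.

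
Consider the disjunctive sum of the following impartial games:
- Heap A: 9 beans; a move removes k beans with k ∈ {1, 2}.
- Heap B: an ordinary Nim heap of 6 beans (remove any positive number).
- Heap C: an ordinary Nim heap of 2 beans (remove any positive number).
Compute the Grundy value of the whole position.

Grundy values for heap A (subtraction set {1, 2}):
g(0) = mex{} = 0
g(1) = mex{0} = 1
g(2) = mex{0,1} = 2
g(3) = mex{1,2} = 0
g(4) = mex{0,2} = 1
g(5) = mex{0,1} = 2
g(6) = mex{1,2} = 0
g(7) = mex{0,2} = 1
g(8) = mex{0,1} = 2
g(9) = mex{1,2} = 0
So g(9) = 0.
Heap B is a plain Nim heap of size 6, so its Grundy value is 6.
Heap C is a plain Nim heap of size 2, so its Grundy value is 2.
By the Sprague-Grundy theorem, the Grundy value of a sum of independent games is the XOR of the component values.
Combined value = 0 XOR 6 XOR 2 = 4.

4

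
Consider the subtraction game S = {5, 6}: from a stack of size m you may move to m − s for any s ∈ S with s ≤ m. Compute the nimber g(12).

Build the Grundy sequence with g(k) = mex{g(k−s) : s ∈ {5, 6}, s ≤ k}:
k:     0  1  2  3  4  5  6  7  8  9 10 11 12
g(k):  0  0  0  0  0  1  1  1  1  1  2  0  0
So g(12) = 0.

0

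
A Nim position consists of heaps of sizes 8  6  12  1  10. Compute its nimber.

9

Write each in binary and XOR column by column:
  1000  (8)
  0110  (6)
  1100  (12)
  0001  (1)
  1010  (10)
  ----
  1001  (9)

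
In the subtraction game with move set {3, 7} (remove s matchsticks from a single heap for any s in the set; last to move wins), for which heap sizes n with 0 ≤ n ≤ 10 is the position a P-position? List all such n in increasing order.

0, 1, 2, 6, 10

Build the Grundy sequence with g(k) = mex{g(k−s) : s ∈ {3, 7}, s ≤ k}:
k:     0  1  2  3  4  5  6  7  8  9 10
g(k):  0  0  0  1  1  1  0  2  2  1  0
The P-positions (g = 0) in 0..10 are 0, 1, 2, 6, 10.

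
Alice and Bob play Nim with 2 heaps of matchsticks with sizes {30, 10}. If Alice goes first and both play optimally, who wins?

Alice wins

Compute the nim-sum pairwise:
30 XOR 10 = 20
The nim-sum is 20 ≠ 0, so this is an N-position: the player to move can win; Alice has a winning move.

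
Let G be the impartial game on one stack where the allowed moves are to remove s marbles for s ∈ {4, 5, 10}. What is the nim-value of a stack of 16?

0

Grundy values for subtraction set {4, 5, 10}:
k:     0  1  2  3  4  5  6  7  8  9 10 11 12 13 14 15 16
g(k):  0  0  0  0  1  1  1  1  2  0  2  2  3  1  3  0  0
So g(16) = 0.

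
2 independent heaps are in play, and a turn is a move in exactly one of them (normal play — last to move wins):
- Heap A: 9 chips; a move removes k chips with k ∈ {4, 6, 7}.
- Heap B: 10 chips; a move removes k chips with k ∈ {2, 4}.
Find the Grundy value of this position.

0

For heap A, compute g(0), g(1), … with moves {4, 6, 7}:
k:     0  1  2  3  4  5  6  7  8  9
g(k):  0  0  0  0  1  1  1  1  2  2
So g(9) = 2.
Grundy values for heap B (subtraction set {2, 4}):
g(0) = mex{} = 0
g(1) = mex{} = 0
g(2) = mex{0} = 1
g(3) = mex{0} = 1
g(4) = mex{0,1} = 2
g(5) = mex{0,1} = 2
g(6) = mex{1,2} = 0
g(7) = mex{1,2} = 0
g(8) = mex{0,2} = 1
g(9) = mex{0,2} = 1
g(10) = mex{0,1} = 2
So g(10) = 2.
By the Sprague-Grundy theorem, the Grundy value of a sum of independent games is the XOR of the component values.
Combined value = 2 XOR 2 = 0.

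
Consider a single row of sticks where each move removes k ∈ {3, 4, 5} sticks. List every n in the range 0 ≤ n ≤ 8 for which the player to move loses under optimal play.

0, 1, 2, 8

Compute g(0), g(1), … for moves {3, 4, 5}:
k:     0  1  2  3  4  5  6  7  8
g(k):  0  0  0  1  1  1  2  2  0
The P-positions (g = 0) in 0..8 are 0, 1, 2, 8.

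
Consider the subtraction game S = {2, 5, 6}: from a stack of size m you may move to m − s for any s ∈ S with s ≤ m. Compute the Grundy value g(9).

2

Build the Grundy sequence with g(k) = mex{g(k−s) : s ∈ {2, 5, 6}, s ≤ k}:
g(0) = mex{} = 0
g(1) = mex{} = 0
g(2) = mex{0} = 1
g(3) = mex{0} = 1
g(4) = mex{1} = 0
g(5) = mex{0,1} = 2
g(6) = mex{0} = 1
g(7) = mex{0,1,2} = 3
g(8) = mex{1} = 0
g(9) = mex{0,1,3} = 2
So g(9) = 2.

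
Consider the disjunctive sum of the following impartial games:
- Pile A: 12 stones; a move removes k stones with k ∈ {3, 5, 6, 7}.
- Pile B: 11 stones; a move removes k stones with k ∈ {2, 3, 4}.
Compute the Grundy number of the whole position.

For pile A, compute g(0), g(1), … with moves {3, 5, 6, 7}:
g(0) = mex{} = 0
g(1) = mex{} = 0
g(2) = mex{} = 0
g(3) = mex{0} = 1
g(4) = mex{0} = 1
g(5) = mex{0} = 1
g(6) = mex{0,1} = 2
g(7) = mex{0,1} = 2
g(8) = mex{0,1} = 2
g(9) = mex{0,1,2} = 3
g(10) = mex{1,2} = 0
g(11) = mex{1,2} = 0
g(12) = mex{1,2,3} = 0
So g(12) = 0.
For pile B, compute g(0), g(1), … with moves {2, 3, 4}:
g(0) = mex{} = 0
g(1) = mex{} = 0
g(2) = mex{0} = 1
g(3) = mex{0} = 1
g(4) = mex{0,1} = 2
g(5) = mex{0,1} = 2
g(6) = mex{1,2} = 0
g(7) = mex{1,2} = 0
g(8) = mex{0,2} = 1
g(9) = mex{0,2} = 1
g(10) = mex{0,1} = 2
g(11) = mex{0,1} = 2
So g(11) = 2.
By the Sprague-Grundy theorem, the Grundy value of a sum of independent games is the XOR of the component values.
Combined value = 0 ⊕ 2 = 2.

2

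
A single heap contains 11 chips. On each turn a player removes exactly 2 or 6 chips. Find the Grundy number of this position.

Compute g(0), g(1), … for moves {2, 6}:
g(0) = mex{} = 0
g(1) = mex{} = 0
g(2) = mex{0} = 1
g(3) = mex{0} = 1
g(4) = mex{1} = 0
g(5) = mex{1} = 0
g(6) = mex{0} = 1
g(7) = mex{0} = 1
g(8) = mex{1} = 0
g(9) = mex{1} = 0
g(10) = mex{0} = 1
g(11) = mex{0} = 1
So g(11) = 1.

1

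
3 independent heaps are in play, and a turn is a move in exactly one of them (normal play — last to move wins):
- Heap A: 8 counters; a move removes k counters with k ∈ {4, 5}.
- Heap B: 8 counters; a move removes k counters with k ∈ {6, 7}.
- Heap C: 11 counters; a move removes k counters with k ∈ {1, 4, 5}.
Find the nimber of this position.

Build the Grundy sequence for heap A with g(k) = mex{g(k−s) : s ∈ {4, 5}, s ≤ k}:
g(0) = mex{} = 0
g(1) = mex{} = 0
g(2) = mex{} = 0
g(3) = mex{} = 0
g(4) = mex{0} = 1
g(5) = mex{0} = 1
g(6) = mex{0} = 1
g(7) = mex{0} = 1
g(8) = mex{0,1} = 2
So g(8) = 2.
Grundy values for heap B (subtraction set {6, 7}):
g(0) = mex{} = 0
g(1) = mex{} = 0
g(2) = mex{} = 0
g(3) = mex{} = 0
g(4) = mex{} = 0
g(5) = mex{} = 0
g(6) = mex{0} = 1
g(7) = mex{0} = 1
g(8) = mex{0} = 1
So g(8) = 1.
Build the Grundy sequence for heap C with g(k) = mex{g(k−s) : s ∈ {1, 4, 5}, s ≤ k}:
g(0) = mex{} = 0
g(1) = mex{0} = 1
g(2) = mex{1} = 0
g(3) = mex{0} = 1
g(4) = mex{0,1} = 2
g(5) = mex{0,1,2} = 3
g(6) = mex{0,1,3} = 2
g(7) = mex{0,1,2} = 3
g(8) = mex{1,2,3} = 0
g(9) = mex{0,2,3} = 1
g(10) = mex{1,2,3} = 0
g(11) = mex{0,2,3} = 1
So g(11) = 1.
The value of a disjunctive sum is the nim-sum of the parts.
Combined value = 2 ⊕ 1 ⊕ 1 = 2.

2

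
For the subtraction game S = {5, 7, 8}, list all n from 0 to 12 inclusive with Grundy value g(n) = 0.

0, 1, 2, 3, 4

Build the Grundy sequence with g(k) = mex{g(k−s) : s ∈ {5, 7, 8}, s ≤ k}:
g(0) = mex{} = 0
g(1) = mex{} = 0
g(2) = mex{} = 0
g(3) = mex{} = 0
g(4) = mex{} = 0
g(5) = mex{0} = 1
g(6) = mex{0} = 1
g(7) = mex{0} = 1
g(8) = mex{0} = 1
g(9) = mex{0} = 1
g(10) = mex{0,1} = 2
g(11) = mex{0,1} = 2
g(12) = mex{0,1} = 2
The P-positions (g = 0) in 0..12 are 0, 1, 2, 3, 4.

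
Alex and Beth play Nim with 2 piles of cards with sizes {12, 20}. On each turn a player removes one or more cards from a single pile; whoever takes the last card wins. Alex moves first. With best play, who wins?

Alex wins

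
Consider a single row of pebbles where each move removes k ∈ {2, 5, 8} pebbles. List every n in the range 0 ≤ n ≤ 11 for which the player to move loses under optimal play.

0, 1, 4, 7, 10, 11

Grundy values for subtraction set {2, 5, 8}:
g(0) = mex{} = 0
g(1) = mex{} = 0
g(2) = mex{0} = 1
g(3) = mex{0} = 1
g(4) = mex{1} = 0
g(5) = mex{0,1} = 2
g(6) = mex{0} = 1
g(7) = mex{1,2} = 0
g(8) = mex{0,1} = 2
g(9) = mex{0} = 1
g(10) = mex{1,2} = 0
g(11) = mex{1} = 0
The P-positions (g = 0) in 0..11 are 0, 1, 4, 7, 10, 11.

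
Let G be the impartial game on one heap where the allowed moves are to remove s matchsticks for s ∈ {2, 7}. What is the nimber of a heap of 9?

Build the Grundy sequence with g(k) = mex{g(k−s) : s ∈ {2, 7}, s ≤ k}:
k:     0  1  2  3  4  5  6  7  8  9
g(k):  0  0  1  1  0  0  1  1  2  0
So g(9) = 0.

0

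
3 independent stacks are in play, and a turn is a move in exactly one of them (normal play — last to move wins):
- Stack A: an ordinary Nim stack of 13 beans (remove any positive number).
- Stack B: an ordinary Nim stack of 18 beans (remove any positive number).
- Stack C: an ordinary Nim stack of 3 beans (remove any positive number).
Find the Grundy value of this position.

28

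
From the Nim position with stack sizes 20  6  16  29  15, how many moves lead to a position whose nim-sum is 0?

3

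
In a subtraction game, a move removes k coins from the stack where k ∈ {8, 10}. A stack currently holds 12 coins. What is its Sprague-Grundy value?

Build the Grundy sequence with g(k) = mex{g(k−s) : s ∈ {8, 10}, s ≤ k}:
k:     0  1  2  3  4  5  6  7  8  9 10 11 12
g(k):  0  0  0  0  0  0  0  0  1  1  1  1  1
So g(12) = 1.

1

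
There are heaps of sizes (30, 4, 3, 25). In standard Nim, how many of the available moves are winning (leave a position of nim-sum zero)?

Nim-sum: 30 XOR 4 XOR 3 XOR 25 = 0.
The nim-sum is already 0, so every move leaves a nonzero nim-sum — there are no winning moves.

0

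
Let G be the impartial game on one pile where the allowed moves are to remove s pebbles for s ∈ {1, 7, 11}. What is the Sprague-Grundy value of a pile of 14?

0

Grundy values for subtraction set {1, 7, 11}:
g(0) = mex{} = 0
g(1) = mex{0} = 1
g(2) = mex{1} = 0
g(3) = mex{0} = 1
g(4) = mex{1} = 0
g(5) = mex{0} = 1
g(6) = mex{1} = 0
g(7) = mex{0} = 1
g(8) = mex{1} = 0
g(9) = mex{0} = 1
g(10) = mex{1} = 0
g(11) = mex{0} = 1
g(12) = mex{1} = 0
g(13) = mex{0} = 1
g(14) = mex{1} = 0
So g(14) = 0.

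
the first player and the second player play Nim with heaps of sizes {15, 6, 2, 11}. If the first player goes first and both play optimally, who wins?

the second player wins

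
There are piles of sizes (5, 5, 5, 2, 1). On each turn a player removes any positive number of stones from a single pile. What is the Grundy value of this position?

Compute the nim-sum pairwise:
5 ⊕ 5 = 0
0 ⊕ 5 = 5
5 ⊕ 2 = 7
7 ⊕ 1 = 6

6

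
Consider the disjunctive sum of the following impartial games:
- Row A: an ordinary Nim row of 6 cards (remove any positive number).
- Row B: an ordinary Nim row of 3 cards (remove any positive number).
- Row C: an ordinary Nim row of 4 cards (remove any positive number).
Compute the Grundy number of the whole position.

1

Row A is a plain Nim row of size 6, so its Grundy value is 6.
Row B is a plain Nim row of size 3, so its Grundy value is 3.
Row C is a plain Nim row of size 4, so its Grundy value is 4.
The value of a disjunctive sum is the nim-sum of the parts.
Combined value = 6 ⊕ 3 ⊕ 4 = 1.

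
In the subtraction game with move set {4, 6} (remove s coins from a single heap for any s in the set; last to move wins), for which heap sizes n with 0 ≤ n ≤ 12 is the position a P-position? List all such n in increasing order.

0, 1, 2, 3, 10, 11, 12

Grundy values for subtraction set {4, 6}:
g(0) = mex{} = 0
g(1) = mex{} = 0
g(2) = mex{} = 0
g(3) = mex{} = 0
g(4) = mex{0} = 1
g(5) = mex{0} = 1
g(6) = mex{0} = 1
g(7) = mex{0} = 1
g(8) = mex{0,1} = 2
g(9) = mex{0,1} = 2
g(10) = mex{1} = 0
g(11) = mex{1} = 0
g(12) = mex{1,2} = 0
The P-positions (g = 0) in 0..12 are 0, 1, 2, 3, 10, 11, 12.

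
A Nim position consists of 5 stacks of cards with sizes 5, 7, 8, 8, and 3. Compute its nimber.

1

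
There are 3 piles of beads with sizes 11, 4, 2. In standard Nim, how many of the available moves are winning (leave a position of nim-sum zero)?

Nim-sum: 11 ⊕ 4 ⊕ 2 = 13.
The overall nim-sum is X = 13. A pile of size p has a winning move iff p XOR X < p (reduce it to p XOR X).
  11: 11 XOR 13 = 6 < 11 — winning move (to 6).
  4: 4 XOR 13 = 9 ≥ 4 — no move.
  2: 2 XOR 13 = 15 ≥ 2 — no move.
That gives 1 winning move.

1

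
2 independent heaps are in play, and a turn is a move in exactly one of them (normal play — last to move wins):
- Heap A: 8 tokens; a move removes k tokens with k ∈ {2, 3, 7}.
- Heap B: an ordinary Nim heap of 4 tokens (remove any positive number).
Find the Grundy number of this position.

5

Grundy values for heap A (subtraction set {2, 3, 7}):
g(0) = mex{} = 0
g(1) = mex{} = 0
g(2) = mex{0} = 1
g(3) = mex{0} = 1
g(4) = mex{0,1} = 2
g(5) = mex{1} = 0
g(6) = mex{1,2} = 0
g(7) = mex{0,2} = 1
g(8) = mex{0} = 1
So g(8) = 1.
Heap B is a plain Nim heap of size 4, so its Grundy value is 4.
By the Sprague-Grundy theorem, the Grundy value of a sum of independent games is the XOR of the component values.
Combined value = 1 XOR 4 = 5.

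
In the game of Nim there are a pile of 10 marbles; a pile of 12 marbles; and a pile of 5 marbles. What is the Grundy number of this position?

Nim-sum: 10 XOR 12 XOR 5 = 3.

3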